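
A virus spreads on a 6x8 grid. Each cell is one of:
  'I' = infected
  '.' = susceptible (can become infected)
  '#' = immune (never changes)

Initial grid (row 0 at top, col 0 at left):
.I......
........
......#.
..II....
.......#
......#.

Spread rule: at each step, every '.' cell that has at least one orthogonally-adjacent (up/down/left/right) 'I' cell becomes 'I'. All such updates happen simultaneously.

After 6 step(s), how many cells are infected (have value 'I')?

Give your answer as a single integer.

Step 0 (initial): 3 infected
Step 1: +9 new -> 12 infected
Step 2: +12 new -> 24 infected
Step 3: +9 new -> 33 infected
Step 4: +6 new -> 39 infected
Step 5: +3 new -> 42 infected
Step 6: +2 new -> 44 infected

Answer: 44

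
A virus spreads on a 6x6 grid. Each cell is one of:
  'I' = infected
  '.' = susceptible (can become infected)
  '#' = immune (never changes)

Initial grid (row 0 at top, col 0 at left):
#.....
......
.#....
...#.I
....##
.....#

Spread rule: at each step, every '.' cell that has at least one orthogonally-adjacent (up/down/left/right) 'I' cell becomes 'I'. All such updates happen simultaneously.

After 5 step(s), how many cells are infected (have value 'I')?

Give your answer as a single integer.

Answer: 14

Derivation:
Step 0 (initial): 1 infected
Step 1: +2 new -> 3 infected
Step 2: +2 new -> 5 infected
Step 3: +3 new -> 8 infected
Step 4: +3 new -> 11 infected
Step 5: +3 new -> 14 infected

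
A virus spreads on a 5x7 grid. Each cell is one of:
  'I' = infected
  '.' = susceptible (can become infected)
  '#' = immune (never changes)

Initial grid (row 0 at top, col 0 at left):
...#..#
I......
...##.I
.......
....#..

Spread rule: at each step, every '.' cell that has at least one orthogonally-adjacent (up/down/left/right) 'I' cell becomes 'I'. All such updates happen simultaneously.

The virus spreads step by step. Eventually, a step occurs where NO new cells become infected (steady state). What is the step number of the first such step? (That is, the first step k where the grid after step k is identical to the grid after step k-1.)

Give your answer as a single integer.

Answer: 6

Derivation:
Step 0 (initial): 2 infected
Step 1: +6 new -> 8 infected
Step 2: +7 new -> 15 infected
Step 3: +9 new -> 24 infected
Step 4: +4 new -> 28 infected
Step 5: +2 new -> 30 infected
Step 6: +0 new -> 30 infected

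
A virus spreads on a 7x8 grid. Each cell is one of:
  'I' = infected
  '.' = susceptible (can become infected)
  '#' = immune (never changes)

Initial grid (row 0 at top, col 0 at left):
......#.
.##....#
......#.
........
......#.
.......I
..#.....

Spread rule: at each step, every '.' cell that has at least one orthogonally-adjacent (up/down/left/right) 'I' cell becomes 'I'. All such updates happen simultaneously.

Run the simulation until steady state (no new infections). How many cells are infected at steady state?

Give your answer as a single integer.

Step 0 (initial): 1 infected
Step 1: +3 new -> 4 infected
Step 2: +3 new -> 7 infected
Step 3: +5 new -> 12 infected
Step 4: +4 new -> 16 infected
Step 5: +5 new -> 21 infected
Step 6: +5 new -> 26 infected
Step 7: +8 new -> 34 infected
Step 8: +6 new -> 40 infected
Step 9: +3 new -> 43 infected
Step 10: +2 new -> 45 infected
Step 11: +2 new -> 47 infected
Step 12: +1 new -> 48 infected
Step 13: +0 new -> 48 infected

Answer: 48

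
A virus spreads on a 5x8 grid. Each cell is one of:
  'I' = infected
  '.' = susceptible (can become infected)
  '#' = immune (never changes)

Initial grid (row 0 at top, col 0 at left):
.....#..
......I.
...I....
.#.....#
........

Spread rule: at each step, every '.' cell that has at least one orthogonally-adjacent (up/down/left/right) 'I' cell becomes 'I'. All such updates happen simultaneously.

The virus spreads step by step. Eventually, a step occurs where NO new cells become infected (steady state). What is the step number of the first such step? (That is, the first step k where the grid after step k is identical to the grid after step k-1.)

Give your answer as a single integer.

Step 0 (initial): 2 infected
Step 1: +8 new -> 10 infected
Step 2: +11 new -> 21 infected
Step 3: +8 new -> 29 infected
Step 4: +6 new -> 35 infected
Step 5: +2 new -> 37 infected
Step 6: +0 new -> 37 infected

Answer: 6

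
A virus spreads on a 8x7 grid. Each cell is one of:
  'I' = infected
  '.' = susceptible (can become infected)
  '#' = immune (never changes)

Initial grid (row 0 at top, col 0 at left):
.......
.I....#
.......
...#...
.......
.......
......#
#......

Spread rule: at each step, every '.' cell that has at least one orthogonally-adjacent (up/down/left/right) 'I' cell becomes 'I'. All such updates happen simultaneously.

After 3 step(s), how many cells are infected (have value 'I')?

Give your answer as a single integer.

Step 0 (initial): 1 infected
Step 1: +4 new -> 5 infected
Step 2: +6 new -> 11 infected
Step 3: +6 new -> 17 infected

Answer: 17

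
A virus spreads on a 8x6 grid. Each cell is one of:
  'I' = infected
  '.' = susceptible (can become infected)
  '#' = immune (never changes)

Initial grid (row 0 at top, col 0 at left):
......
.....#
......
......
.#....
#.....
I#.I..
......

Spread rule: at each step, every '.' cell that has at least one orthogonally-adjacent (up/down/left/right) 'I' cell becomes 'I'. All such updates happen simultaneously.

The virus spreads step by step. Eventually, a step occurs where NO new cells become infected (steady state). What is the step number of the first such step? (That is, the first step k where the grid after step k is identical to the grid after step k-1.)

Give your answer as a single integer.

Step 0 (initial): 2 infected
Step 1: +5 new -> 7 infected
Step 2: +7 new -> 14 infected
Step 3: +6 new -> 20 infected
Step 4: +4 new -> 24 infected
Step 5: +5 new -> 29 infected
Step 6: +6 new -> 35 infected
Step 7: +5 new -> 40 infected
Step 8: +3 new -> 43 infected
Step 9: +1 new -> 44 infected
Step 10: +0 new -> 44 infected

Answer: 10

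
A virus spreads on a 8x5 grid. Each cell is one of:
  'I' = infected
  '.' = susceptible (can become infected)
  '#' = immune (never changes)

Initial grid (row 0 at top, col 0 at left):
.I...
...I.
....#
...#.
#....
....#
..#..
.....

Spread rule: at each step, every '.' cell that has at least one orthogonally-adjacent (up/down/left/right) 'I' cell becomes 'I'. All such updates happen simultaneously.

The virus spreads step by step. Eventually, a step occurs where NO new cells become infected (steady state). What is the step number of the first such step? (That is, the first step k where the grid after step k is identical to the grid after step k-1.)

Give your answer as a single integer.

Step 0 (initial): 2 infected
Step 1: +7 new -> 9 infected
Step 2: +4 new -> 13 infected
Step 3: +3 new -> 16 infected
Step 4: +3 new -> 19 infected
Step 5: +3 new -> 22 infected
Step 6: +4 new -> 26 infected
Step 7: +4 new -> 30 infected
Step 8: +4 new -> 34 infected
Step 9: +1 new -> 35 infected
Step 10: +0 new -> 35 infected

Answer: 10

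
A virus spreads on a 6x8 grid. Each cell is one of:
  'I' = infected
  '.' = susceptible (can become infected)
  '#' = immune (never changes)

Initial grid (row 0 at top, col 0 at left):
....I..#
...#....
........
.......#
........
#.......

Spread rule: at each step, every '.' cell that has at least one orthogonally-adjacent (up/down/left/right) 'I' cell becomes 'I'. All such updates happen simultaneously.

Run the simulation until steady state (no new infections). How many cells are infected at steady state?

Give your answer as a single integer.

Step 0 (initial): 1 infected
Step 1: +3 new -> 4 infected
Step 2: +4 new -> 8 infected
Step 3: +6 new -> 14 infected
Step 4: +8 new -> 22 infected
Step 5: +8 new -> 30 infected
Step 6: +6 new -> 36 infected
Step 7: +5 new -> 41 infected
Step 8: +3 new -> 44 infected
Step 9: +0 new -> 44 infected

Answer: 44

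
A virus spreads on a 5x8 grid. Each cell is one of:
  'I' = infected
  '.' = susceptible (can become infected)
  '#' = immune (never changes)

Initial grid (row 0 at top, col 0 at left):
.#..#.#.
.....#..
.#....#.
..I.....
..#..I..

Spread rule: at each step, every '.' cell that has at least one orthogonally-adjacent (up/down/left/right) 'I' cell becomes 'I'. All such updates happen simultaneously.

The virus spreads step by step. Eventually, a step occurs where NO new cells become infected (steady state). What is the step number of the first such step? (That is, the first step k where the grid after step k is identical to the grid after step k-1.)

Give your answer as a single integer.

Step 0 (initial): 2 infected
Step 1: +6 new -> 8 infected
Step 2: +9 new -> 17 infected
Step 3: +7 new -> 24 infected
Step 4: +4 new -> 28 infected
Step 5: +2 new -> 30 infected
Step 6: +2 new -> 32 infected
Step 7: +0 new -> 32 infected

Answer: 7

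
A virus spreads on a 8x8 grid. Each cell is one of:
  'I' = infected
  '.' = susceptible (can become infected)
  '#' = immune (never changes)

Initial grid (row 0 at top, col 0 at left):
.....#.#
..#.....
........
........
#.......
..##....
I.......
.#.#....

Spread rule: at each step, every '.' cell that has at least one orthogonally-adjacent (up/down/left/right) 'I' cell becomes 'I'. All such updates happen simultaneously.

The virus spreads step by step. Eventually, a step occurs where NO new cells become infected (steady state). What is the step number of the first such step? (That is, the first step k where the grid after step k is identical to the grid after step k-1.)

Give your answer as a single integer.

Step 0 (initial): 1 infected
Step 1: +3 new -> 4 infected
Step 2: +2 new -> 6 infected
Step 3: +3 new -> 9 infected
Step 4: +3 new -> 12 infected
Step 5: +7 new -> 19 infected
Step 6: +8 new -> 27 infected
Step 7: +8 new -> 35 infected
Step 8: +8 new -> 43 infected
Step 9: +5 new -> 48 infected
Step 10: +4 new -> 52 infected
Step 11: +2 new -> 54 infected
Step 12: +2 new -> 56 infected
Step 13: +0 new -> 56 infected

Answer: 13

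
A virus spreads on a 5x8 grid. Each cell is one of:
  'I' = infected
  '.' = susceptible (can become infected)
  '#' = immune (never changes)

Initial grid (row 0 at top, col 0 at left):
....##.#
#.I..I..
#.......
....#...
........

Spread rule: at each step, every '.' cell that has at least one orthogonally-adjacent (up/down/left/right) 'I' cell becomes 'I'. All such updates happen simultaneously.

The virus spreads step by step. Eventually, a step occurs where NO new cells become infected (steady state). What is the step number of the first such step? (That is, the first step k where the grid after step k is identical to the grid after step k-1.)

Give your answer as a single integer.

Step 0 (initial): 2 infected
Step 1: +7 new -> 9 infected
Step 2: +10 new -> 19 infected
Step 3: +7 new -> 26 infected
Step 4: +6 new -> 32 infected
Step 5: +2 new -> 34 infected
Step 6: +0 new -> 34 infected

Answer: 6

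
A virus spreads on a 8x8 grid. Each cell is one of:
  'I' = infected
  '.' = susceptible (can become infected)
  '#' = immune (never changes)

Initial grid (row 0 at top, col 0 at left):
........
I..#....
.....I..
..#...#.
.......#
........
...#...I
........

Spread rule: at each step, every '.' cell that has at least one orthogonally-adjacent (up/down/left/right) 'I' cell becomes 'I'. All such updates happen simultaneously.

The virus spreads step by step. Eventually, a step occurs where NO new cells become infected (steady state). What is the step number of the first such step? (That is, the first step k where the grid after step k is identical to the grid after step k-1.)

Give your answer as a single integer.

Answer: 8

Derivation:
Step 0 (initial): 3 infected
Step 1: +10 new -> 13 infected
Step 2: +14 new -> 27 infected
Step 3: +14 new -> 41 infected
Step 4: +7 new -> 48 infected
Step 5: +5 new -> 53 infected
Step 6: +4 new -> 57 infected
Step 7: +2 new -> 59 infected
Step 8: +0 new -> 59 infected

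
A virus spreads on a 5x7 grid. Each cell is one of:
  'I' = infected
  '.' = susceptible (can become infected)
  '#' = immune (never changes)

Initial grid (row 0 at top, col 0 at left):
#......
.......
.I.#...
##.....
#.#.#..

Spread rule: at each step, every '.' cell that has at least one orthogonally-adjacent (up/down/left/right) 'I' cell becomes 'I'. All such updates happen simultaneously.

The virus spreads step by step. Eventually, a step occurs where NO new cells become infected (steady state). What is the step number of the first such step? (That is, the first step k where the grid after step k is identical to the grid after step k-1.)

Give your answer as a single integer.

Step 0 (initial): 1 infected
Step 1: +3 new -> 4 infected
Step 2: +4 new -> 8 infected
Step 3: +3 new -> 11 infected
Step 4: +4 new -> 15 infected
Step 5: +4 new -> 19 infected
Step 6: +5 new -> 24 infected
Step 7: +3 new -> 27 infected
Step 8: +0 new -> 27 infected

Answer: 8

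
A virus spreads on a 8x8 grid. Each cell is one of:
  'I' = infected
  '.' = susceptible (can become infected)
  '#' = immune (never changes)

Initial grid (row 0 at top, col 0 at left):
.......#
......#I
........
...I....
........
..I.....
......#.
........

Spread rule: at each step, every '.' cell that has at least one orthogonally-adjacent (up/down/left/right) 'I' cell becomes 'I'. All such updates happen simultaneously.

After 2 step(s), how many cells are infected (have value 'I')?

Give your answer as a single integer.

Step 0 (initial): 3 infected
Step 1: +9 new -> 12 infected
Step 2: +14 new -> 26 infected

Answer: 26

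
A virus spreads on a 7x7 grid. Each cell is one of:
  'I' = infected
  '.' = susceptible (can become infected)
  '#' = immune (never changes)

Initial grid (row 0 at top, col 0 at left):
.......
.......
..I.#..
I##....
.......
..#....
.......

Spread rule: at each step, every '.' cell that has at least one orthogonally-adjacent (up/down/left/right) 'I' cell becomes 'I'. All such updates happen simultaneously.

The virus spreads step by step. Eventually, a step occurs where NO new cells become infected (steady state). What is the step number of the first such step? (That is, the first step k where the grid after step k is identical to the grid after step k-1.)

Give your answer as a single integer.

Answer: 9

Derivation:
Step 0 (initial): 2 infected
Step 1: +5 new -> 7 infected
Step 2: +7 new -> 14 infected
Step 3: +9 new -> 23 infected
Step 4: +6 new -> 29 infected
Step 5: +8 new -> 37 infected
Step 6: +5 new -> 42 infected
Step 7: +2 new -> 44 infected
Step 8: +1 new -> 45 infected
Step 9: +0 new -> 45 infected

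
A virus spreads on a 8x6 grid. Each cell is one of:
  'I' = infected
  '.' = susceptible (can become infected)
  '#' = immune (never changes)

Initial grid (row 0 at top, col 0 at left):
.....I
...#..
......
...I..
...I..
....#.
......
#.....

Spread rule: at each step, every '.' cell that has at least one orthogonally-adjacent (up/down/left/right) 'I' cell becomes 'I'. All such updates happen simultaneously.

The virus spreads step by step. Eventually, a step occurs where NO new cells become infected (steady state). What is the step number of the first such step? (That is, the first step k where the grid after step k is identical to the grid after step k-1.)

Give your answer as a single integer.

Step 0 (initial): 3 infected
Step 1: +8 new -> 11 infected
Step 2: +11 new -> 22 infected
Step 3: +10 new -> 32 infected
Step 4: +8 new -> 40 infected
Step 5: +5 new -> 45 infected
Step 6: +0 new -> 45 infected

Answer: 6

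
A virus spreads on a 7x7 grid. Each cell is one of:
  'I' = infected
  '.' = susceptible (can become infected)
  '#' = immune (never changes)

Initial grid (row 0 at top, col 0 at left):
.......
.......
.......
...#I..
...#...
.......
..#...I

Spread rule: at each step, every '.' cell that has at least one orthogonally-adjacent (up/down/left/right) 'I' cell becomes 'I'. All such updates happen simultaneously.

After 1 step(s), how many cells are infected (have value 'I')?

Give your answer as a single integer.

Step 0 (initial): 2 infected
Step 1: +5 new -> 7 infected

Answer: 7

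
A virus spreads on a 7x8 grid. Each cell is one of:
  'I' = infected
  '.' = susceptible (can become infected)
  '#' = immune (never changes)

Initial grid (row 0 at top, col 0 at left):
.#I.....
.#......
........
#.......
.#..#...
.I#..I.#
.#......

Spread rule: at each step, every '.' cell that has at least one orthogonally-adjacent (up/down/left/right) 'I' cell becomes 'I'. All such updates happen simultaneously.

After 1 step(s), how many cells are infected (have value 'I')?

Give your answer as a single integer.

Answer: 10

Derivation:
Step 0 (initial): 3 infected
Step 1: +7 new -> 10 infected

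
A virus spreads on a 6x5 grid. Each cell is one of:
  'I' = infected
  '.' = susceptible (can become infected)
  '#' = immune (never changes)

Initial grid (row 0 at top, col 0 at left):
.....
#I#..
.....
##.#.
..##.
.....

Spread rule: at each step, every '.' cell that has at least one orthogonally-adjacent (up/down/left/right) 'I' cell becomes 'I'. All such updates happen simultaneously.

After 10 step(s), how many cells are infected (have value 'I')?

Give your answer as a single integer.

Step 0 (initial): 1 infected
Step 1: +2 new -> 3 infected
Step 2: +4 new -> 7 infected
Step 3: +3 new -> 10 infected
Step 4: +3 new -> 13 infected
Step 5: +2 new -> 15 infected
Step 6: +1 new -> 16 infected
Step 7: +1 new -> 17 infected
Step 8: +1 new -> 18 infected
Step 9: +1 new -> 19 infected
Step 10: +1 new -> 20 infected

Answer: 20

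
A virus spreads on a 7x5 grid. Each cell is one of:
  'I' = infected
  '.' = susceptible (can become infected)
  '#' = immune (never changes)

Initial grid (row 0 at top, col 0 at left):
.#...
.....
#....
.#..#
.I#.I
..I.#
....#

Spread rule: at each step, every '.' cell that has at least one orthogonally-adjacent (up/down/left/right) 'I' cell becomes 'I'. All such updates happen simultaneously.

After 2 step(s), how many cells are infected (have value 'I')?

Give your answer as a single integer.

Step 0 (initial): 3 infected
Step 1: +5 new -> 8 infected
Step 2: +5 new -> 13 infected

Answer: 13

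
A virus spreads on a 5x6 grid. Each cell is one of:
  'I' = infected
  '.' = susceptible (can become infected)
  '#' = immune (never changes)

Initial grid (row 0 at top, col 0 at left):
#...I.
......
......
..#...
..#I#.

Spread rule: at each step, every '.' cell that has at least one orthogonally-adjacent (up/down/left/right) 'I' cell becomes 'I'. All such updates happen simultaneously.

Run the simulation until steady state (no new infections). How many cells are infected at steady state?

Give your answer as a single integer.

Answer: 26

Derivation:
Step 0 (initial): 2 infected
Step 1: +4 new -> 6 infected
Step 2: +6 new -> 12 infected
Step 3: +5 new -> 17 infected
Step 4: +3 new -> 20 infected
Step 5: +3 new -> 23 infected
Step 6: +2 new -> 25 infected
Step 7: +1 new -> 26 infected
Step 8: +0 new -> 26 infected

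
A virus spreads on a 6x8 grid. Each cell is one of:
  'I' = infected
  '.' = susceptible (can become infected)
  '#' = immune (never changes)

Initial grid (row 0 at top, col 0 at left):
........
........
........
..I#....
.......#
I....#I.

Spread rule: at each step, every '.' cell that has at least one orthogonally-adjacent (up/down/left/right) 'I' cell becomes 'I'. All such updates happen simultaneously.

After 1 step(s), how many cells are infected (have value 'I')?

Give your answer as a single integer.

Answer: 10

Derivation:
Step 0 (initial): 3 infected
Step 1: +7 new -> 10 infected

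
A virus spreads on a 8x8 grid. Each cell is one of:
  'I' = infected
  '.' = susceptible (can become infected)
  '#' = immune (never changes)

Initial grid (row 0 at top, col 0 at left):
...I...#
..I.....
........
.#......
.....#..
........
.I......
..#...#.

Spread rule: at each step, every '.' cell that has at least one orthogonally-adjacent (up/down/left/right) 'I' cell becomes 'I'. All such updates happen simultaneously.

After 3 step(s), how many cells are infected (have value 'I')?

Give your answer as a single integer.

Step 0 (initial): 3 infected
Step 1: +9 new -> 12 infected
Step 2: +12 new -> 24 infected
Step 3: +11 new -> 35 infected

Answer: 35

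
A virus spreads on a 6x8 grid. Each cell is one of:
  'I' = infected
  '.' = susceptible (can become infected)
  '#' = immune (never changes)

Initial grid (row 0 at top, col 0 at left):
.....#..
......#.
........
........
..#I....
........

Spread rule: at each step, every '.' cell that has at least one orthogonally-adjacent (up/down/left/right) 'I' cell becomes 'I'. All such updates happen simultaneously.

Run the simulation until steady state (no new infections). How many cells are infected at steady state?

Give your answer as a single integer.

Answer: 45

Derivation:
Step 0 (initial): 1 infected
Step 1: +3 new -> 4 infected
Step 2: +6 new -> 10 infected
Step 3: +8 new -> 18 infected
Step 4: +11 new -> 29 infected
Step 5: +9 new -> 38 infected
Step 6: +3 new -> 41 infected
Step 7: +2 new -> 43 infected
Step 8: +1 new -> 44 infected
Step 9: +1 new -> 45 infected
Step 10: +0 new -> 45 infected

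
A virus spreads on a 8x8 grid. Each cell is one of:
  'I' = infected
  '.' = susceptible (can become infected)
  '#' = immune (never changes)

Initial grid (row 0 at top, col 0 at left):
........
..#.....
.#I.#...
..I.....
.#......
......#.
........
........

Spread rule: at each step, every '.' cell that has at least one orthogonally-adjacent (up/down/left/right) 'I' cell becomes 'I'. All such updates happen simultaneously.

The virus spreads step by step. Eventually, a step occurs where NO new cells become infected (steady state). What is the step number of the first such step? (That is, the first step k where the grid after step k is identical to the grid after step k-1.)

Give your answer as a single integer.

Step 0 (initial): 2 infected
Step 1: +4 new -> 6 infected
Step 2: +5 new -> 11 infected
Step 3: +9 new -> 20 infected
Step 4: +12 new -> 32 infected
Step 5: +13 new -> 45 infected
Step 6: +7 new -> 52 infected
Step 7: +4 new -> 56 infected
Step 8: +2 new -> 58 infected
Step 9: +1 new -> 59 infected
Step 10: +0 new -> 59 infected

Answer: 10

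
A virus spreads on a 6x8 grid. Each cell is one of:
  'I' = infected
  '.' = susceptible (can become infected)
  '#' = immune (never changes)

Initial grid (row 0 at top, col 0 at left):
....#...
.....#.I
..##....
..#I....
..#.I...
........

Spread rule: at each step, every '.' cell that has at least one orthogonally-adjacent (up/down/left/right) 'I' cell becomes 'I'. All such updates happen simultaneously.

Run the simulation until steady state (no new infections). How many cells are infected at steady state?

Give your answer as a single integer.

Answer: 42

Derivation:
Step 0 (initial): 3 infected
Step 1: +7 new -> 10 infected
Step 2: +8 new -> 18 infected
Step 3: +7 new -> 25 infected
Step 4: +3 new -> 28 infected
Step 5: +4 new -> 32 infected
Step 6: +4 new -> 36 infected
Step 7: +4 new -> 40 infected
Step 8: +2 new -> 42 infected
Step 9: +0 new -> 42 infected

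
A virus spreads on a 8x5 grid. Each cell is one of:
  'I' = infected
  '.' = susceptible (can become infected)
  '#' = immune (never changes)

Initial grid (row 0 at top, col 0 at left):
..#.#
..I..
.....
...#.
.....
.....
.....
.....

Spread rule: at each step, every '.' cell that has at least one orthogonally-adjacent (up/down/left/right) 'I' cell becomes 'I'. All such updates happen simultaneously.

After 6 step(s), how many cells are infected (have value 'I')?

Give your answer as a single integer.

Answer: 31

Derivation:
Step 0 (initial): 1 infected
Step 1: +3 new -> 4 infected
Step 2: +7 new -> 11 infected
Step 3: +5 new -> 16 infected
Step 4: +5 new -> 21 infected
Step 5: +5 new -> 26 infected
Step 6: +5 new -> 31 infected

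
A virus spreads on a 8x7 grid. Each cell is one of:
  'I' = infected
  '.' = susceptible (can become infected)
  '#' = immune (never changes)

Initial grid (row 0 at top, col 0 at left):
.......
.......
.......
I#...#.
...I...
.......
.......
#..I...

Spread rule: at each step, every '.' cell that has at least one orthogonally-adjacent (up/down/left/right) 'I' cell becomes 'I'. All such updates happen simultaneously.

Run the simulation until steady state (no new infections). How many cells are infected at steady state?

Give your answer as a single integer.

Step 0 (initial): 3 infected
Step 1: +9 new -> 12 infected
Step 2: +14 new -> 26 infected
Step 3: +12 new -> 38 infected
Step 4: +8 new -> 46 infected
Step 5: +4 new -> 50 infected
Step 6: +2 new -> 52 infected
Step 7: +1 new -> 53 infected
Step 8: +0 new -> 53 infected

Answer: 53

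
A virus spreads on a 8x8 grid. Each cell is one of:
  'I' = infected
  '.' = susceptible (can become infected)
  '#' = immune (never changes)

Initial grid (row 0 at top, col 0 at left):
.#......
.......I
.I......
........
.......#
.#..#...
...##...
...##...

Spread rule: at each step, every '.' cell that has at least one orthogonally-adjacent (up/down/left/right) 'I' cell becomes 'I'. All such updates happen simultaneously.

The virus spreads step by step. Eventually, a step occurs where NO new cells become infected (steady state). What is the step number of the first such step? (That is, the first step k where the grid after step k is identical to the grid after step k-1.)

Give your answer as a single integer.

Answer: 9

Derivation:
Step 0 (initial): 2 infected
Step 1: +7 new -> 9 infected
Step 2: +10 new -> 19 infected
Step 3: +11 new -> 30 infected
Step 4: +8 new -> 38 infected
Step 5: +6 new -> 44 infected
Step 6: +6 new -> 50 infected
Step 7: +4 new -> 54 infected
Step 8: +2 new -> 56 infected
Step 9: +0 new -> 56 infected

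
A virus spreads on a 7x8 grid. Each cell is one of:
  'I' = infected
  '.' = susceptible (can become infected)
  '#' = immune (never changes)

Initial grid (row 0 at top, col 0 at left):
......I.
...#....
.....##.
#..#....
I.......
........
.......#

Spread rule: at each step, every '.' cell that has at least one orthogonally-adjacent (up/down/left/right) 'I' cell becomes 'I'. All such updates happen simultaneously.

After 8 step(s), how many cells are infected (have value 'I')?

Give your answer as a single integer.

Step 0 (initial): 2 infected
Step 1: +5 new -> 7 infected
Step 2: +7 new -> 14 infected
Step 3: +8 new -> 22 infected
Step 4: +9 new -> 31 infected
Step 5: +10 new -> 41 infected
Step 6: +6 new -> 47 infected
Step 7: +2 new -> 49 infected
Step 8: +1 new -> 50 infected

Answer: 50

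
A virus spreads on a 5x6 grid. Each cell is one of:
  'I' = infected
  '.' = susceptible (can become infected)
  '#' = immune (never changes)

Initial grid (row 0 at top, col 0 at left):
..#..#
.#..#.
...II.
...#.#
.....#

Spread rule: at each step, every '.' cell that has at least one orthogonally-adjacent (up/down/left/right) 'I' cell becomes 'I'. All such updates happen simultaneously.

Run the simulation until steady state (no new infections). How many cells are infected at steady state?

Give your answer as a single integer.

Step 0 (initial): 2 infected
Step 1: +4 new -> 6 infected
Step 2: +6 new -> 12 infected
Step 3: +5 new -> 17 infected
Step 4: +3 new -> 20 infected
Step 5: +2 new -> 22 infected
Step 6: +1 new -> 23 infected
Step 7: +0 new -> 23 infected

Answer: 23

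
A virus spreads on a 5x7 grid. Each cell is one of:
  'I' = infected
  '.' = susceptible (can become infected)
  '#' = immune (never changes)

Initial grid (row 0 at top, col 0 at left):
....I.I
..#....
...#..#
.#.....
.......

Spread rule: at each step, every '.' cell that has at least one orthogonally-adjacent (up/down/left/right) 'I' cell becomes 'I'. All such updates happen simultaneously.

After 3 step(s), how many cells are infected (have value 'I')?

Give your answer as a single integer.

Answer: 13

Derivation:
Step 0 (initial): 2 infected
Step 1: +4 new -> 6 infected
Step 2: +4 new -> 10 infected
Step 3: +3 new -> 13 infected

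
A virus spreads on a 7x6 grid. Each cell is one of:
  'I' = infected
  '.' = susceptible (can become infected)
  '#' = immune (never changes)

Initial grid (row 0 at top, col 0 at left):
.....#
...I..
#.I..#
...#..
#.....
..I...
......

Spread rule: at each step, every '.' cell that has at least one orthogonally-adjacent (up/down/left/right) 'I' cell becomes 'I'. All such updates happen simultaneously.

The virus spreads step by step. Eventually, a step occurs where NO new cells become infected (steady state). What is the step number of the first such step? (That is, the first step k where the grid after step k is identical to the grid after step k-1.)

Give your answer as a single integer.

Step 0 (initial): 3 infected
Step 1: +10 new -> 13 infected
Step 2: +12 new -> 25 infected
Step 3: +8 new -> 33 infected
Step 4: +4 new -> 37 infected
Step 5: +0 new -> 37 infected

Answer: 5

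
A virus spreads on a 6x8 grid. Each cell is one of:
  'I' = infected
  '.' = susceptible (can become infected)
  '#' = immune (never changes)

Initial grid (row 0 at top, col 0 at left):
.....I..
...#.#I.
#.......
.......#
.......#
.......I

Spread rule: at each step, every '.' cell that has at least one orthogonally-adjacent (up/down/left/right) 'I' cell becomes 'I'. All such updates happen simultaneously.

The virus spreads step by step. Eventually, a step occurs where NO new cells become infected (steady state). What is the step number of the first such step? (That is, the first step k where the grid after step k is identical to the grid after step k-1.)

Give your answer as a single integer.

Answer: 9

Derivation:
Step 0 (initial): 3 infected
Step 1: +5 new -> 8 infected
Step 2: +8 new -> 16 infected
Step 3: +5 new -> 21 infected
Step 4: +6 new -> 27 infected
Step 5: +6 new -> 33 infected
Step 6: +5 new -> 38 infected
Step 7: +3 new -> 41 infected
Step 8: +2 new -> 43 infected
Step 9: +0 new -> 43 infected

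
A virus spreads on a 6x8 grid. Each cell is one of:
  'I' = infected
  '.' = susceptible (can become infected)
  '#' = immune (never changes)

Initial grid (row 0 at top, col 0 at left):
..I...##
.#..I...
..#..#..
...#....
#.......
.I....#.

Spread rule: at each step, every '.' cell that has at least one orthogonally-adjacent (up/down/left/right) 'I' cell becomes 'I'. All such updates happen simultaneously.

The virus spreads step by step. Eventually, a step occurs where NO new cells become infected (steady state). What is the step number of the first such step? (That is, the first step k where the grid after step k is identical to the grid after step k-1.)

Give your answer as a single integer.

Answer: 8

Derivation:
Step 0 (initial): 3 infected
Step 1: +10 new -> 13 infected
Step 2: +8 new -> 21 infected
Step 3: +10 new -> 31 infected
Step 4: +5 new -> 36 infected
Step 5: +2 new -> 38 infected
Step 6: +1 new -> 39 infected
Step 7: +1 new -> 40 infected
Step 8: +0 new -> 40 infected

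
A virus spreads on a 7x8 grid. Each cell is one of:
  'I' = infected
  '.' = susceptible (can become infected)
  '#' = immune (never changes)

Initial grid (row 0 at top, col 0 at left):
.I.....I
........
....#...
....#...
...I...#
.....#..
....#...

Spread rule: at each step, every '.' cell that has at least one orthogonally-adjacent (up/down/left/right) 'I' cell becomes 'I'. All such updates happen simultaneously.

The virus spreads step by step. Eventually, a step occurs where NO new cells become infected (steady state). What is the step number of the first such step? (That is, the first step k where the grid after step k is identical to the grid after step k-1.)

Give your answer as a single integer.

Step 0 (initial): 3 infected
Step 1: +9 new -> 12 infected
Step 2: +14 new -> 26 infected
Step 3: +13 new -> 39 infected
Step 4: +7 new -> 46 infected
Step 5: +3 new -> 49 infected
Step 6: +2 new -> 51 infected
Step 7: +0 new -> 51 infected

Answer: 7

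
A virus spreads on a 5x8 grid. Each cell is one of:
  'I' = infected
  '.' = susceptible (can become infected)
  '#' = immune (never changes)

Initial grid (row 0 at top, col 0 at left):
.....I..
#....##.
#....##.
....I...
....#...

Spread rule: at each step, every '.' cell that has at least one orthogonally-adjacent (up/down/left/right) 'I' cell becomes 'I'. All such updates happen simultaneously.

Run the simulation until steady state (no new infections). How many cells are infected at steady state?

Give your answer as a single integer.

Step 0 (initial): 2 infected
Step 1: +5 new -> 7 infected
Step 2: +8 new -> 15 infected
Step 3: +8 new -> 23 infected
Step 4: +7 new -> 30 infected
Step 5: +3 new -> 33 infected
Step 6: +0 new -> 33 infected

Answer: 33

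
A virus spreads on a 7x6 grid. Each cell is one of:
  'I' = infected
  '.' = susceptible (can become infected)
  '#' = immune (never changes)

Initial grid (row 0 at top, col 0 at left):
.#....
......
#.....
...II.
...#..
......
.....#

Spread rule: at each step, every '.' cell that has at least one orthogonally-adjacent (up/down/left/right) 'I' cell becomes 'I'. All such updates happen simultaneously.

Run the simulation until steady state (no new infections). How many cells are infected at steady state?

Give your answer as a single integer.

Answer: 38

Derivation:
Step 0 (initial): 2 infected
Step 1: +5 new -> 7 infected
Step 2: +8 new -> 15 infected
Step 3: +11 new -> 26 infected
Step 4: +7 new -> 33 infected
Step 5: +3 new -> 36 infected
Step 6: +2 new -> 38 infected
Step 7: +0 new -> 38 infected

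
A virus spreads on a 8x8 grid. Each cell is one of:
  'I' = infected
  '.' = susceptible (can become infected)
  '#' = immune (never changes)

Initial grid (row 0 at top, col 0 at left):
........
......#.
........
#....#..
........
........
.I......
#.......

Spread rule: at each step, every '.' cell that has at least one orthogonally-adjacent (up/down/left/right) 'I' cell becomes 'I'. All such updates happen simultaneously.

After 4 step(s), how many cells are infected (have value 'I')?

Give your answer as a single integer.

Step 0 (initial): 1 infected
Step 1: +4 new -> 5 infected
Step 2: +5 new -> 10 infected
Step 3: +6 new -> 16 infected
Step 4: +6 new -> 22 infected

Answer: 22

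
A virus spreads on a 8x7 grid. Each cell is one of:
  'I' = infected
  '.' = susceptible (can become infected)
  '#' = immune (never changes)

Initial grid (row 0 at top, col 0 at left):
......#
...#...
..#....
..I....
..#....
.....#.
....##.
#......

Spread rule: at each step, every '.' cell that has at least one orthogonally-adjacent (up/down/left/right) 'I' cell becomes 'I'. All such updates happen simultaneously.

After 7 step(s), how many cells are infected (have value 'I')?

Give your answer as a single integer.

Answer: 47

Derivation:
Step 0 (initial): 1 infected
Step 1: +2 new -> 3 infected
Step 2: +6 new -> 9 infected
Step 3: +8 new -> 17 infected
Step 4: +12 new -> 29 infected
Step 5: +10 new -> 39 infected
Step 6: +6 new -> 45 infected
Step 7: +2 new -> 47 infected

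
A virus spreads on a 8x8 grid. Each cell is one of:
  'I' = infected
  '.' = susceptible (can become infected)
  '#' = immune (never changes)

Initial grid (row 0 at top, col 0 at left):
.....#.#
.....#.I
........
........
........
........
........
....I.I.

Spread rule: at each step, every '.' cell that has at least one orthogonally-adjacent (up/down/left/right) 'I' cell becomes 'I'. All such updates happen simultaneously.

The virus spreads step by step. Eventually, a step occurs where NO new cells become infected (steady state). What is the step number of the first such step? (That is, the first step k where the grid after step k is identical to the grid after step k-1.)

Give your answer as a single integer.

Step 0 (initial): 3 infected
Step 1: +7 new -> 10 infected
Step 2: +9 new -> 19 infected
Step 3: +10 new -> 29 infected
Step 4: +8 new -> 37 infected
Step 5: +6 new -> 43 infected
Step 6: +6 new -> 49 infected
Step 7: +5 new -> 54 infected
Step 8: +4 new -> 58 infected
Step 9: +2 new -> 60 infected
Step 10: +1 new -> 61 infected
Step 11: +0 new -> 61 infected

Answer: 11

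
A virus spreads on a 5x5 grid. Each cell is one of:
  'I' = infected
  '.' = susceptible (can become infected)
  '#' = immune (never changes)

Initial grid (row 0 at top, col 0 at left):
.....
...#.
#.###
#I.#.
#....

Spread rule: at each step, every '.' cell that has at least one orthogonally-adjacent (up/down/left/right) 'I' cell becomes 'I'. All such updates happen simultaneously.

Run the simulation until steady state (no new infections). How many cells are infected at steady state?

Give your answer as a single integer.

Step 0 (initial): 1 infected
Step 1: +3 new -> 4 infected
Step 2: +2 new -> 6 infected
Step 3: +4 new -> 10 infected
Step 4: +3 new -> 13 infected
Step 5: +2 new -> 15 infected
Step 6: +1 new -> 16 infected
Step 7: +1 new -> 17 infected
Step 8: +0 new -> 17 infected

Answer: 17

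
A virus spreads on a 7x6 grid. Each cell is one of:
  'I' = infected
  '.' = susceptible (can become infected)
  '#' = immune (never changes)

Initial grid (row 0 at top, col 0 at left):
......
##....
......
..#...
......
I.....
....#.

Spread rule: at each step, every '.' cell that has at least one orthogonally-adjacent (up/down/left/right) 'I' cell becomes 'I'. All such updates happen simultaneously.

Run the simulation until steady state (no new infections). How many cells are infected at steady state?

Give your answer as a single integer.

Step 0 (initial): 1 infected
Step 1: +3 new -> 4 infected
Step 2: +4 new -> 8 infected
Step 3: +5 new -> 13 infected
Step 4: +4 new -> 17 infected
Step 5: +4 new -> 21 infected
Step 6: +5 new -> 26 infected
Step 7: +4 new -> 30 infected
Step 8: +4 new -> 34 infected
Step 9: +3 new -> 37 infected
Step 10: +1 new -> 38 infected
Step 11: +0 new -> 38 infected

Answer: 38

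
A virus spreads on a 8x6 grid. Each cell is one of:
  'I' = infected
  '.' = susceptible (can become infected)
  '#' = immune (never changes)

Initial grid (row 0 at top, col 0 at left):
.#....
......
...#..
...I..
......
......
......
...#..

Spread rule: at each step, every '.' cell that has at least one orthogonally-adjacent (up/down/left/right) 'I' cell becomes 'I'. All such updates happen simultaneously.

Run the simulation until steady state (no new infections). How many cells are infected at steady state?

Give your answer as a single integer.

Answer: 45

Derivation:
Step 0 (initial): 1 infected
Step 1: +3 new -> 4 infected
Step 2: +7 new -> 11 infected
Step 3: +10 new -> 21 infected
Step 4: +11 new -> 32 infected
Step 5: +8 new -> 40 infected
Step 6: +4 new -> 44 infected
Step 7: +1 new -> 45 infected
Step 8: +0 new -> 45 infected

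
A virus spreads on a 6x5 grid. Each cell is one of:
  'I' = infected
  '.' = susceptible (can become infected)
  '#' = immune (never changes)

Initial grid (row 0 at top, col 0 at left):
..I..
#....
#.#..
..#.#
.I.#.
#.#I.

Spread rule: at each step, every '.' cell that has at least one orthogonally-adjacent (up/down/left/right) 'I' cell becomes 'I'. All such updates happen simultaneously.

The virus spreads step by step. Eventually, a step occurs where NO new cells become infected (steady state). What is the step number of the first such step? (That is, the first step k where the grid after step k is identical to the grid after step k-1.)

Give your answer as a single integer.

Step 0 (initial): 3 infected
Step 1: +8 new -> 11 infected
Step 2: +7 new -> 18 infected
Step 3: +2 new -> 20 infected
Step 4: +2 new -> 22 infected
Step 5: +0 new -> 22 infected

Answer: 5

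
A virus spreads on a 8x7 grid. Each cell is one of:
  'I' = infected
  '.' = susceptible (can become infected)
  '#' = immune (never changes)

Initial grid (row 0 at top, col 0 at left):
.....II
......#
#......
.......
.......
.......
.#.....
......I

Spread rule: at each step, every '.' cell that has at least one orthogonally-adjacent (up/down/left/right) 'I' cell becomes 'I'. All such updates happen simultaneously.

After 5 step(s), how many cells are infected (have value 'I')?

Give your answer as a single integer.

Answer: 39

Derivation:
Step 0 (initial): 3 infected
Step 1: +4 new -> 7 infected
Step 2: +6 new -> 13 infected
Step 3: +9 new -> 22 infected
Step 4: +9 new -> 31 infected
Step 5: +8 new -> 39 infected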